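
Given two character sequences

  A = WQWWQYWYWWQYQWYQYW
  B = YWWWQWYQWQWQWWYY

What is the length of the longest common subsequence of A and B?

Pick W at A[1]=B[2], then W at A[3]=B[3], then W at A[4]=B[4], then Q at A[5]=B[5], then W at A[7]=B[6], then Y at A[8]=B[7], then W at A[9]=B[9], then W at A[10]=B[11], then Q at A[11]=B[12], then W at A[14]=B[14], then Y at A[15]=B[15], then Y at A[17]=B[16]; all 12 characters appear in both, in order, and the DP table's final entry dp[18][16] is also 12, so no common subsequence is longer.

12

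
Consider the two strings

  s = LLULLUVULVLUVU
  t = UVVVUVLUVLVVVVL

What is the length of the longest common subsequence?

7

One common subsequence of length 7: U (s #3, t #5); then L (s #5, t #7); then U (s #6, t #8); then V (s #7, t #9); then L (s #9, t #10); then V (s #10, t #14); then L (s #11, t #15). Since dp[14][15] = 7, nothing longer is possible.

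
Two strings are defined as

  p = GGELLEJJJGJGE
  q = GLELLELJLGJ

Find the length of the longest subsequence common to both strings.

8

Let dp[i][j] be the LCS length of the first i characters of p and the first j characters of q. dp[i][j] = dp[i-1][j-1]+1 when the i-th and j-th characters match, else max(dp[i-1][j], dp[i][j-1]).
    ·  G  L  E  L  L  E  L  J  L  G  J
 ·  0  0  0  0  0  0  0  0  0  0  0  0
 G  0  1  1  1  1  1  1  1  1  1  1  1
 G  0  1  1  1  1  1  1  1  1  1  2  2
 E  0  1  1  2  2  2  2  2  2  2  2  2
 L  0  1  2  2  3  3  3  3  3  3  3  3
 L  0  1  2  2  3  4  4  4  4  4  4  4
 E  0  1  2  3  3  4  5  5  5  5  5  5
 J  0  1  2  3  3  4  5  5  6  6  6  6
 J  0  1  2  3  3  4  5  5  6  6  6  7
 J  0  1  2  3  3  4  5  5  6  6  6  7
 G  0  1  2  3  3  4  5  5  6  6  7  7
 J  0  1  2  3  3  4  5  5  6  6  7  8
 G  0  1  2  3  3  4  5  5  6  6  7  8
 E  0  1  2  3  3  4  5  5  6  6  7  8
dp[13][11] = 8. One LCS (by backtracking along matches): GELLEJGJ.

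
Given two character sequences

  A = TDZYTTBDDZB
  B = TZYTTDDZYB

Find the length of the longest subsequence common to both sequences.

One common subsequence of length 9: T at A[1]=B[1] → Z at A[3]=B[2] → Y at A[4]=B[3] → T at A[5]=B[4] → T at A[6]=B[5] → D at A[8]=B[6] → D at A[9]=B[7] → Z at A[10]=B[8] → B at A[11]=B[10]. Since dp[11][10] = 9, nothing longer is possible.

9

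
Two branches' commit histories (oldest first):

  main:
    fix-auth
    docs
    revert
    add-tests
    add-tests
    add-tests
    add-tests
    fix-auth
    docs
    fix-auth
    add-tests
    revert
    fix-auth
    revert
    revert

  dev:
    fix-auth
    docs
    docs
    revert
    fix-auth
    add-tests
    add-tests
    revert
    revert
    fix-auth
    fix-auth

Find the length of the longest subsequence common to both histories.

Pick fix-auth [1,1] → docs [2,3] → revert [3,4] → add-tests [4,6] → add-tests [5,7] → fix-auth [10,10] → fix-auth [13,11]; all 7 commits appear in both, in order. dp[15][11] = 7 confirms this is the maximum.

7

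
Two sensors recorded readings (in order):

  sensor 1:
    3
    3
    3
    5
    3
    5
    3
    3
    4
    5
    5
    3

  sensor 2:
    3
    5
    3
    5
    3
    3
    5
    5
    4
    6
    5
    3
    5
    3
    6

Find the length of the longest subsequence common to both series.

10

Taking 3 [3,1]; then 5 [4,2]; then 3 [5,3]; then 5 [6,4]; then 3 [7,5]; then 3 [8,6]; then 4 [9,9]; then 5 [10,11]; then 5 [11,13]; then 3 [12,14] gives a common subsequence of length 10. The LCS DP gives dp[12][15] = 10, so this is optimal.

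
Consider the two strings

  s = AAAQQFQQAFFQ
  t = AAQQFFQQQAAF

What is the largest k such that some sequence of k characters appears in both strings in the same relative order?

One common subsequence of length 9: A at s[2]=t[1], then A at s[3]=t[2], then Q at s[4]=t[3], then Q at s[5]=t[4], then F at s[6]=t[6], then Q at s[7]=t[8], then Q at s[8]=t[9], then A at s[9]=t[11], then F at s[11]=t[12]. Since dp[12][12] = 9, nothing longer is possible.

9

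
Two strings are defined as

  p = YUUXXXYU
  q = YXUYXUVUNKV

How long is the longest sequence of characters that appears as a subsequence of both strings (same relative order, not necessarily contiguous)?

Taking Y (p #1, q #1), then U (p #2, q #3), then U (p #3, q #6), then U (p #8, q #8) gives a common subsequence of length 4. dp[8][11] = 4 confirms this is the maximum.

4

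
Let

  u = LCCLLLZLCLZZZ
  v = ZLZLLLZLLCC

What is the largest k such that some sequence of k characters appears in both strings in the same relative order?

7

Let dp[i][j] be the LCS length of the first i characters of u and the first j characters of v. dp[i][j] = dp[i-1][j-1]+1 when the i-th and j-th characters match, else max(dp[i-1][j], dp[i][j-1]).
    ·  Z  L  Z  L  L  L  Z  L  L  C  C
 ·  0  0  0  0  0  0  0  0  0  0  0  0
 L  0  0  1  1  1  1  1  1  1  1  1  1
 C  0  0  1  1  1  1  1  1  1  1  2  2
 C  0  0  1  1  1  1  1  1  1  1  2  3
 L  0  0  1  1  2  2  2  2  2  2  2  3
 L  0  0  1  1  2  3  3  3  3  3  3  3
 L  0  0  1  1  2  3  4  4  4  4  4  4
 Z  0  1  1  2  2  3  4  5  5  5  5  5
 L  0  1  2  2  3  3  4  5  6  6  6  6
 C  0  1  2  2  3  3  4  5  6  6  7  7
 L  0  1  2  2  3  4  4  5  6  7  7  7
 Z  0  1  2  3  3  4  4  5  6  7  7  7
 Z  0  1  2  3  3  4  4  5  6  7  7  7
 Z  0  1  2  3  3  4  4  5  6  7  7  7
dp[13][11] = 7. One LCS (by backtracking along matches): LLLLZLC.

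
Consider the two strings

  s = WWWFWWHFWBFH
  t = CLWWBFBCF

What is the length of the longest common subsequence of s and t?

5

Let dp[i][j] be the LCS length of the first i characters of s and the first j characters of t. dp[i][j] = dp[i-1][j-1]+1 when the i-th and j-th characters match, else max(dp[i-1][j], dp[i][j-1]).
    ·  C  L  W  W  B  F  B  C  F
 ·  0  0  0  0  0  0  0  0  0  0
 W  0  0  0  1  1  1  1  1  1  1
 W  0  0  0  1  2  2  2  2  2  2
 W  0  0  0  1  2  2  2  2  2  2
 F  0  0  0  1  2  2  3  3  3  3
 W  0  0  0  1  2  2  3  3  3  3
 W  0  0  0  1  2  2  3  3  3  3
 H  0  0  0  1  2  2  3  3  3  3
 F  0  0  0  1  2  2  3  3  3  4
 W  0  0  0  1  2  2  3  3  3  4
 B  0  0  0  1  2  3  3  4  4  4
 F  0  0  0  1  2  3  4  4  4  5
 H  0  0  0  1  2  3  4  4  4  5
dp[12][9] = 5. One LCS (by backtracking along matches): WWFBF.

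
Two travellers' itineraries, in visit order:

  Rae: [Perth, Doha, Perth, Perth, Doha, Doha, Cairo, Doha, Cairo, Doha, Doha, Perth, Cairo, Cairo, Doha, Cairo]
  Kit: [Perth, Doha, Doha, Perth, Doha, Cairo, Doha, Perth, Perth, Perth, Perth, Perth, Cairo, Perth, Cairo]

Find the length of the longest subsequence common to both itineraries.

9

Match Perth at Rae[1]=Kit[1] → Doha at Rae[2]=Kit[3] → Perth at Rae[4]=Kit[4] → Doha at Rae[6]=Kit[5] → Cairo at Rae[7]=Kit[6] → Doha at Rae[8]=Kit[7] → Cairo at Rae[9]=Kit[13] → Perth at Rae[12]=Kit[14] → Cairo at Rae[16]=Kit[15] — 9 stops in the same relative order in both. dp[16][15] = 9 confirms this is the maximum.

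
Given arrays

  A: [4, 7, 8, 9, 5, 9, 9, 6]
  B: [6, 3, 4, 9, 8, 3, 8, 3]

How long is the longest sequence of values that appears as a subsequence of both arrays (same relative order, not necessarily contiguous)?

2

Taking 4 at A[1]=B[3] → 8 at A[3]=B[7] gives a common subsequence of length 2. dp[8][8] = 2 confirms this is the maximum.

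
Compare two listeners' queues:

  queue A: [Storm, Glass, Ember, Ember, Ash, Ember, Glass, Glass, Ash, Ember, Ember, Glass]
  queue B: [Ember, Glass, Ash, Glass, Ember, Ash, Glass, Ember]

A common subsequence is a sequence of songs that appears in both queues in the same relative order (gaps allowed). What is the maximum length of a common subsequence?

5

Pick Glass [2,4]; then Ember [4,5]; then Ash [5,6]; then Glass [8,7]; then Ember [11,8]; all 5 songs appear in both, in order. dp[12][8] = 5 confirms this is the maximum.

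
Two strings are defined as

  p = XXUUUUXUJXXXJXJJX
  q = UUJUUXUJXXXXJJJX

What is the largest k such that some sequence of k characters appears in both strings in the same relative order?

One common subsequence of length 14: U at p[3]=q[1], U at p[4]=q[2], U at p[5]=q[4], U at p[6]=q[5], X at p[7]=q[6], U at p[8]=q[7], J at p[9]=q[8], X at p[10]=q[10], X at p[11]=q[11], X at p[12]=q[12], J at p[13]=q[13], J at p[15]=q[14], J at p[16]=q[15], X at p[17]=q[16]. Since dp[17][16] = 14, nothing longer is possible.

14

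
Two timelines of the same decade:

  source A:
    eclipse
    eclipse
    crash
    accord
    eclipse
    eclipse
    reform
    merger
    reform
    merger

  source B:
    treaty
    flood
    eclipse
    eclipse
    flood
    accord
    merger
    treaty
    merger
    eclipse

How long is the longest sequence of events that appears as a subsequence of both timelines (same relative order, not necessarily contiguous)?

Pick eclipse at source A[1]=source B[3] → eclipse at source A[2]=source B[4] → accord at source A[4]=source B[6] → merger at source A[8]=source B[7] → merger at source A[10]=source B[9]; all 5 events appear in both, in order. Since dp[10][10] = 5, nothing longer is possible.

5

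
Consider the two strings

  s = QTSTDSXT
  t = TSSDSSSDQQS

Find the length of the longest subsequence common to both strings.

4

Taking T [2,1], S [3,7], D [5,8], S [6,11] gives a common subsequence of length 4, and the DP table's final entry dp[8][11] is also 4, so no common subsequence is longer.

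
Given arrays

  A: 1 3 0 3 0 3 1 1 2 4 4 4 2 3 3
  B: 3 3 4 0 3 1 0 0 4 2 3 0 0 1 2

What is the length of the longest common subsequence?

8

Match 3 [2,1], 3 [4,2], 0 [5,4], 3 [6,5], 1 [7,6], 4 [12,9], 2 [13,10], 3 [14,11] — 8 values in the same relative order in both, and the DP table's final entry dp[15][15] is also 8, so no common subsequence is longer.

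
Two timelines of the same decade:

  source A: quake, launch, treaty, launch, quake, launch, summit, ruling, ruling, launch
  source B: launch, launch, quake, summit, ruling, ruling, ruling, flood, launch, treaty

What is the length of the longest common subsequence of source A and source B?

7

One common subsequence of length 7: launch [2,1] → launch [4,2] → quake [5,3] → summit [7,4] → ruling [8,6] → ruling [9,7] → launch [10,9]. The LCS DP gives dp[10][10] = 7, so this is optimal.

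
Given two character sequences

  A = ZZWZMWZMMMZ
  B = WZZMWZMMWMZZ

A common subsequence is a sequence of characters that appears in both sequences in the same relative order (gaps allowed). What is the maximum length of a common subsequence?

One common subsequence of length 9: Z at A[2]=B[2]; then Z at A[4]=B[3]; then M at A[5]=B[4]; then W at A[6]=B[5]; then Z at A[7]=B[6]; then M at A[8]=B[7]; then M at A[9]=B[8]; then M at A[10]=B[10]; then Z at A[11]=B[12]. dp[11][12] = 9 confirms this is the maximum.

9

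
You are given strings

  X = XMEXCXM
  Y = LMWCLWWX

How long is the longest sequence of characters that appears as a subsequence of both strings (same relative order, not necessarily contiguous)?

Let dp[i][j] be the LCS length of the first i characters of X and the first j characters of Y. dp[i][j] = dp[i-1][j-1]+1 when the i-th and j-th characters match, else max(dp[i-1][j], dp[i][j-1]).
    ·  L  M  W  C  L  W  W  X
 ·  0  0  0  0  0  0  0  0  0
 X  0  0  0  0  0  0  0  0  1
 M  0  0  1  1  1  1  1  1  1
 E  0  0  1  1  1  1  1  1  1
 X  0  0  1  1  1  1  1  1  2
 C  0  0  1  1  2  2  2  2  2
 X  0  0  1  1  2  2  2  2  3
 M  0  0  1  1  2  2  2  2  3
dp[7][8] = 3. One LCS (by backtracking along matches): MCX.

3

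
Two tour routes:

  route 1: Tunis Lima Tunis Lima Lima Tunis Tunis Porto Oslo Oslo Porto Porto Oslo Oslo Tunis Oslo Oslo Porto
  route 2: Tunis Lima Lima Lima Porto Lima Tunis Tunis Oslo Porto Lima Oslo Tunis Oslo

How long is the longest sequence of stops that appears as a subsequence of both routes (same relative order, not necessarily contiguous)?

Pick Tunis (route 1 #1, route 2 #1), Lima (route 1 #2, route 2 #3), Lima (route 1 #4, route 2 #4), Lima (route 1 #5, route 2 #6), Tunis (route 1 #6, route 2 #7), Tunis (route 1 #7, route 2 #8), Oslo (route 1 #10, route 2 #9), Porto (route 1 #11, route 2 #10), Oslo (route 1 #14, route 2 #12), Tunis (route 1 #15, route 2 #13), Oslo (route 1 #17, route 2 #14); all 11 stops appear in both, in order. Since dp[18][14] = 11, nothing longer is possible.

11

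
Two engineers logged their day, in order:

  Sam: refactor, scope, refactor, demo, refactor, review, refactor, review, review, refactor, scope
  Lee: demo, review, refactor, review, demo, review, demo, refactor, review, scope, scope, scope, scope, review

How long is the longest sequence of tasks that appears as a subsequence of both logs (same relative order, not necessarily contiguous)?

7

Match demo at Sam[4]=Lee[1]; then review at Sam[6]=Lee[2]; then refactor at Sam[7]=Lee[3]; then review at Sam[8]=Lee[4]; then review at Sam[9]=Lee[6]; then refactor at Sam[10]=Lee[8]; then scope at Sam[11]=Lee[13] — 7 tasks in the same relative order in both. The LCS DP gives dp[11][14] = 7, so this is optimal.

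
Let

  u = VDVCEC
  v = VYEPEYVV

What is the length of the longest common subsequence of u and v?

2

Let dp[i][j] be the LCS length of the first i characters of u and the first j characters of v. dp[i][j] = dp[i-1][j-1]+1 when the i-th and j-th characters match, else max(dp[i-1][j], dp[i][j-1]).
    ·  V  Y  E  P  E  Y  V  V
 ·  0  0  0  0  0  0  0  0  0
 V  0  1  1  1  1  1  1  1  1
 D  0  1  1  1  1  1  1  1  1
 V  0  1  1  1  1  1  1  2  2
 C  0  1  1  1  1  1  1  2  2
 E  0  1  1  2  2  2  2  2  2
 C  0  1  1  2  2  2  2  2  2
dp[6][8] = 2. One LCS (by backtracking along matches): VV.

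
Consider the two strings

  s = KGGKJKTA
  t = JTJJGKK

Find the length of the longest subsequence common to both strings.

3

Match G at s[3]=t[5], K at s[4]=t[6], K at s[6]=t[7] — 3 characters in the same relative order in both, and the DP table's final entry dp[8][7] is also 3, so no common subsequence is longer.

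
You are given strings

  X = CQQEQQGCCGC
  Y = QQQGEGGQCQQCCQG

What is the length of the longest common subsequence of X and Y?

8

Match Q at X[2]=Y[2], then Q at X[3]=Y[3], then E at X[4]=Y[5], then Q at X[5]=Y[10], then Q at X[6]=Y[11], then C at X[8]=Y[12], then C at X[9]=Y[13], then G at X[10]=Y[15] — 8 characters in the same relative order in both. The LCS DP gives dp[11][15] = 8, so this is optimal.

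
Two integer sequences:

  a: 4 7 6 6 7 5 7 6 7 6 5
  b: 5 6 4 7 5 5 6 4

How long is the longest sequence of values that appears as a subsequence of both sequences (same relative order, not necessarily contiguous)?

4

Pick 4 (a #1, b #3); then 7 (a #2, b #4); then 5 (a #6, b #6); then 6 (a #8, b #7); all 4 values appear in both, in order. The LCS DP gives dp[11][8] = 4, so this is optimal.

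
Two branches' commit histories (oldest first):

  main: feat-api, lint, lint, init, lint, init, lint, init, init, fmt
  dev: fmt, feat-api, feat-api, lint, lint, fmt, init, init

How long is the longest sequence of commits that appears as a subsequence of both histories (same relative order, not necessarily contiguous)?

Taking feat-api at main[1]=dev[3], then lint at main[2]=dev[4], then lint at main[3]=dev[5], then init at main[8]=dev[7], then init at main[9]=dev[8] gives a common subsequence of length 5. dp[10][8] = 5 confirms this is the maximum.

5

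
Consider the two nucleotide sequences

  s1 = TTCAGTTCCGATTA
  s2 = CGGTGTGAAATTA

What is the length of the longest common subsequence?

Pick C at s1[3]=s2[1]; then G at s1[5]=s2[3]; then T at s1[6]=s2[4]; then T at s1[7]=s2[6]; then G at s1[10]=s2[7]; then A at s1[11]=s2[10]; then T at s1[12]=s2[11]; then T at s1[13]=s2[12]; then A at s1[14]=s2[13]; all 9 bases appear in both, in order, and the DP table's final entry dp[14][13] is also 9, so no common subsequence is longer.

9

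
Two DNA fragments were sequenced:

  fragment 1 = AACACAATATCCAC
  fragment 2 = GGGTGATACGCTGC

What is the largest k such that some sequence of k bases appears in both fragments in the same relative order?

6

Match A at fragment 1[1]=fragment 2[6], then A at fragment 1[2]=fragment 2[8], then C at fragment 1[3]=fragment 2[9], then C at fragment 1[5]=fragment 2[11], then T at fragment 1[8]=fragment 2[12], then C at fragment 1[14]=fragment 2[14] — 6 bases in the same relative order in both, and the DP table's final entry dp[14][14] is also 6, so no common subsequence is longer.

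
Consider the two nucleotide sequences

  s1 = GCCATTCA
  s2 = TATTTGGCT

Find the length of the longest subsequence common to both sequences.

Match A at s1[4]=s2[2]; then T at s1[5]=s2[4]; then T at s1[6]=s2[5]; then C at s1[7]=s2[8] — 4 bases in the same relative order in both. The LCS DP gives dp[8][9] = 4, so this is optimal.

4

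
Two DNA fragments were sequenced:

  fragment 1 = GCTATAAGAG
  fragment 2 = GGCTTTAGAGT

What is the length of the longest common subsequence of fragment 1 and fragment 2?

Let dp[i][j] be the LCS length of the first i bases of fragment 1 and the first j bases of fragment 2. dp[i][j] = dp[i-1][j-1]+1 when the i-th and j-th bases match, else max(dp[i-1][j], dp[i][j-1]).
    ·  G  G  C  T  T  T  A  G  A  G  T
 ·  0  0  0  0  0  0  0  0  0  0  0  0
 G  0  1  1  1  1  1  1  1  1  1  1  1
 C  0  1  1  2  2  2  2  2  2  2  2  2
 T  0  1  1  2  3  3  3  3  3  3  3  3
 A  0  1  1  2  3  3  3  4  4  4  4  4
 T  0  1  1  2  3  4  4  4  4  4  4  5
 A  0  1  1  2  3  4  4  5  5  5  5  5
 A  0  1  1  2  3  4  4  5  5  6  6  6
 G  0  1  2  2  3  4  4  5  6  6  7  7
 A  0  1  2  2  3  4  4  5  6  7  7  7
 G  0  1  2  2  3  4  4  5  6  7  8  8
dp[10][11] = 8. One LCS (by backtracking along matches): GCTTAGAG.

8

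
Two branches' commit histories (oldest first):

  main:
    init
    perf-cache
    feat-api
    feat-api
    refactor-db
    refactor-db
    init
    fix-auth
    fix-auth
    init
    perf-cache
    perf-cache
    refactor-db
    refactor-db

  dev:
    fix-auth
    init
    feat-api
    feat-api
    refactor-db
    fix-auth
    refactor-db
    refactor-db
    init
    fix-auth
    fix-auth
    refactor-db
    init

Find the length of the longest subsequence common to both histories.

Match init [1,2] → feat-api [3,3] → feat-api [4,4] → refactor-db [5,7] → refactor-db [6,8] → init [7,9] → fix-auth [8,10] → fix-auth [9,11] → init [10,13] — 9 commits in the same relative order in both. Since dp[14][13] = 9, nothing longer is possible.

9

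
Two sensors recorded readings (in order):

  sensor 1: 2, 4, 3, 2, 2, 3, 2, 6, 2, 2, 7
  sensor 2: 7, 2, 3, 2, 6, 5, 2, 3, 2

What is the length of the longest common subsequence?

6

Let dp[i][j] be the LCS length of the first i values of sensor 1 and the first j values of sensor 2. dp[i][j] = dp[i-1][j-1]+1 when the i-th and j-th values match, else max(dp[i-1][j], dp[i][j-1]).
    ·  7  2  3  2  6  5  2  3  2
 ·  0  0  0  0  0  0  0  0  0  0
 2  0  0  1  1  1  1  1  1  1  1
 4  0  0  1  1  1  1  1  1  1  1
 3  0  0  1  2  2  2  2  2  2  2
 2  0  0  1  2  3  3  3  3  3  3
 2  0  0  1  2  3  3  3  4  4  4
 3  0  0  1  2  3  3  3  4  5  5
 2  0  0  1  2  3  3  3  4  5  6
 6  0  0  1  2  3  4  4  4  5  6
 2  0  0  1  2  3  4  4  5  5  6
 2  0  0  1  2  3  4  4  5  5  6
 7  0  1  1  2  3  4  4  5  5  6
dp[11][9] = 6. One LCS (by backtracking along matches): 2, 3, 2, 2, 3, 2.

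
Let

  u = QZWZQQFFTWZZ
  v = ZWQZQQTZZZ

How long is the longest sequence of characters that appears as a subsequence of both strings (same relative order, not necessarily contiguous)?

Match Z [2,1], W [3,2], Z [4,4], Q [5,5], Q [6,6], T [9,7], Z [11,9], Z [12,10] — 8 characters in the same relative order in both, and the DP table's final entry dp[12][10] is also 8, so no common subsequence is longer.

8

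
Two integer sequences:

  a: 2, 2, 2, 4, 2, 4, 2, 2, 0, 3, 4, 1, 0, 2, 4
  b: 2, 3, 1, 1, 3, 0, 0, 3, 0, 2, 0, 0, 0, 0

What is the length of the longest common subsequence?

One common subsequence of length 5: 2 at a[1]=b[1], then 0 at a[9]=b[7], then 3 at a[10]=b[8], then 0 at a[13]=b[9], then 2 at a[14]=b[10]. Since dp[15][14] = 5, nothing longer is possible.

5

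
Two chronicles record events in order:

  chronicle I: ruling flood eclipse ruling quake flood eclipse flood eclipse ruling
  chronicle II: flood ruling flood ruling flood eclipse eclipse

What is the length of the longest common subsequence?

6

Pick ruling at chronicle I[1]=chronicle II[2] → flood at chronicle I[2]=chronicle II[3] → ruling at chronicle I[4]=chronicle II[4] → flood at chronicle I[6]=chronicle II[5] → eclipse at chronicle I[7]=chronicle II[6] → eclipse at chronicle I[9]=chronicle II[7]; all 6 events appear in both, in order. dp[10][7] = 6 confirms this is the maximum.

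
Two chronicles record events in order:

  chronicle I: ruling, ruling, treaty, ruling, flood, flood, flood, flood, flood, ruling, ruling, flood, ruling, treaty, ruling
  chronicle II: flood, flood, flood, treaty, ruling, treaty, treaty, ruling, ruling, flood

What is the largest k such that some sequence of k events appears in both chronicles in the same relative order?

6

Taking flood [5,1] → flood [6,2] → flood [7,3] → ruling [10,8] → ruling [11,9] → flood [12,10] gives a common subsequence of length 6. The LCS DP gives dp[15][10] = 6, so this is optimal.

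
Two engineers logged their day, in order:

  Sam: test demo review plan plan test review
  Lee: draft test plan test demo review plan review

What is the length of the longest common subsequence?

Pick test [1,4]; then demo [2,5]; then review [3,6]; then plan [5,7]; then review [7,8]; all 5 tasks appear in both, in order, and the DP table's final entry dp[7][8] is also 5, so no common subsequence is longer.

5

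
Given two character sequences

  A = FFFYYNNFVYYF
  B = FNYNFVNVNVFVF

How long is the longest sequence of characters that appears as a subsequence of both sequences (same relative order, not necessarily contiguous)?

One common subsequence of length 7: F [1,1]; then F [2,5]; then N [6,7]; then N [7,9]; then F [8,11]; then V [9,12]; then F [12,13]. dp[12][13] = 7 confirms this is the maximum.

7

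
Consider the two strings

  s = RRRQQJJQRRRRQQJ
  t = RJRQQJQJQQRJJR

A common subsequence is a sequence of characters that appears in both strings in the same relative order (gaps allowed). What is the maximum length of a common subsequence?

Match R [1,1], then R [3,3], then Q [4,4], then Q [5,5], then J [6,6], then J [7,8], then Q [8,10], then R [9,11], then R [12,14] — 9 characters in the same relative order in both. dp[15][14] = 9 confirms this is the maximum.

9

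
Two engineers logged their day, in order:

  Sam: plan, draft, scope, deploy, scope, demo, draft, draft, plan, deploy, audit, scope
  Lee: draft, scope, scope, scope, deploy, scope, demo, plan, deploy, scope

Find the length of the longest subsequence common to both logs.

8

Taking draft (Sam #2, Lee #1), scope (Sam #3, Lee #4), deploy (Sam #4, Lee #5), scope (Sam #5, Lee #6), demo (Sam #6, Lee #7), plan (Sam #9, Lee #8), deploy (Sam #10, Lee #9), scope (Sam #12, Lee #10) gives a common subsequence of length 8. dp[12][10] = 8 confirms this is the maximum.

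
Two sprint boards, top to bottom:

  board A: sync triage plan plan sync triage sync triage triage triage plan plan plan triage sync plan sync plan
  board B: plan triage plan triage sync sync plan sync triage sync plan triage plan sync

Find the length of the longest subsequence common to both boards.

10

Pick triage at board A[2]=board B[2], then plan at board A[3]=board B[3], then plan at board A[4]=board B[7], then sync at board A[5]=board B[8], then triage at board A[6]=board B[9], then sync at board A[7]=board B[10], then plan at board A[13]=board B[11], then triage at board A[14]=board B[12], then plan at board A[16]=board B[13], then sync at board A[17]=board B[14]; all 10 tasks appear in both, in order. The LCS DP gives dp[18][14] = 10, so this is optimal.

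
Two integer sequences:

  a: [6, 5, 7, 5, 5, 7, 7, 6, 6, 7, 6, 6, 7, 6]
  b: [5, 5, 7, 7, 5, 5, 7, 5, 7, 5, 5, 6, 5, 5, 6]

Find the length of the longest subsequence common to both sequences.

8

Match 5 [2,2], then 7 [3,4], then 5 [4,5], then 5 [5,6], then 7 [6,7], then 7 [7,9], then 6 [8,12], then 6 [14,15] — 8 values in the same relative order in both, and the DP table's final entry dp[14][15] is also 8, so no common subsequence is longer.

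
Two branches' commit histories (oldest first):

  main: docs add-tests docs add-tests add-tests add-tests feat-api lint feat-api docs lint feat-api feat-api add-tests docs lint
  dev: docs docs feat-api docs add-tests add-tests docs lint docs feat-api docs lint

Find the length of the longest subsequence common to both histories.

9

One common subsequence of length 9: docs at main[1]=dev[2], docs at main[3]=dev[4], add-tests at main[4]=dev[5], add-tests at main[5]=dev[6], lint at main[8]=dev[8], docs at main[10]=dev[9], feat-api at main[13]=dev[10], docs at main[15]=dev[11], lint at main[16]=dev[12]. Since dp[16][12] = 9, nothing longer is possible.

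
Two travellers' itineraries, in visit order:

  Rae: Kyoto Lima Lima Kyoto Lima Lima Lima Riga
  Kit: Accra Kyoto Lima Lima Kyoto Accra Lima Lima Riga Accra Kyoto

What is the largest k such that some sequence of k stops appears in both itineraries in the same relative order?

Match Kyoto (Rae #1, Kit #2), Lima (Rae #2, Kit #3), Lima (Rae #3, Kit #4), Kyoto (Rae #4, Kit #5), Lima (Rae #6, Kit #7), Lima (Rae #7, Kit #8), Riga (Rae #8, Kit #9) — 7 stops in the same relative order in both. dp[8][11] = 7 confirms this is the maximum.

7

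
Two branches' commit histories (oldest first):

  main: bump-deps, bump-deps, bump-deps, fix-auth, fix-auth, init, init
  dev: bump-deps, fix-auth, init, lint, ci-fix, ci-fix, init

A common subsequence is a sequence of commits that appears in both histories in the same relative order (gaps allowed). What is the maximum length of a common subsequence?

Pick bump-deps (main #3, dev #1); then fix-auth (main #5, dev #2); then init (main #6, dev #3); then init (main #7, dev #7); all 4 commits appear in both, in order. Since dp[7][7] = 4, nothing longer is possible.

4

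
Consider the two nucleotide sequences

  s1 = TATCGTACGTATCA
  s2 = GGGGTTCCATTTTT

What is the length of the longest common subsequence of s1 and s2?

One common subsequence of length 6: T (s1 #1, s2 #6), then A (s1 #2, s2 #9), then T (s1 #3, s2 #11), then T (s1 #6, s2 #12), then T (s1 #10, s2 #13), then T (s1 #12, s2 #14). The LCS DP gives dp[14][14] = 6, so this is optimal.

6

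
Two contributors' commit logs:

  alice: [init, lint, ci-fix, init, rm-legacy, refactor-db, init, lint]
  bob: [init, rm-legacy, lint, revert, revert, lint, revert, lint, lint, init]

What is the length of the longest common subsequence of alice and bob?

Pick init [1,1]; then lint [2,9]; then init [7,10]; all 3 commits appear in both, in order. The LCS DP gives dp[8][10] = 3, so this is optimal.

3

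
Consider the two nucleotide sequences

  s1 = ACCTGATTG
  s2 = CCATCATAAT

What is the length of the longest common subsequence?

6

One common subsequence of length 6: C [2,1], C [3,2], T [4,4], A [6,6], T [7,7], T [8,10]. The LCS DP gives dp[9][10] = 6, so this is optimal.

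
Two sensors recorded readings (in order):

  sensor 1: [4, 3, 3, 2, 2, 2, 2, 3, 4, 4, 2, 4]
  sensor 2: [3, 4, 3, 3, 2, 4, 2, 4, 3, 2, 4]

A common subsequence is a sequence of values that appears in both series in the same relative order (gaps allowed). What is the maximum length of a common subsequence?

Pick 4 [1,2], 3 [2,3], 3 [3,4], 2 [4,5], 2 [5,7], 3 [8,9], 2 [11,10], 4 [12,11]; all 8 values appear in both, in order, and the DP table's final entry dp[12][11] is also 8, so no common subsequence is longer.

8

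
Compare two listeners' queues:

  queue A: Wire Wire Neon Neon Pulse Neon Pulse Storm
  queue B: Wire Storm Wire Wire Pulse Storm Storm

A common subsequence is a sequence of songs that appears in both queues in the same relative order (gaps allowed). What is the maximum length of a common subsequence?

Pick Wire at queue A[1]=queue B[3] → Wire at queue A[2]=queue B[4] → Pulse at queue A[5]=queue B[5] → Storm at queue A[8]=queue B[7]; all 4 songs appear in both, in order. dp[8][7] = 4 confirms this is the maximum.

4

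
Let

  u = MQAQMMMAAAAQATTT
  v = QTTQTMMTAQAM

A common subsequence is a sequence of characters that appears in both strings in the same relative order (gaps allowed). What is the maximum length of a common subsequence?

One common subsequence of length 7: Q at u[2]=v[1]; then Q at u[4]=v[4]; then M at u[5]=v[6]; then M at u[6]=v[7]; then A at u[11]=v[9]; then Q at u[12]=v[10]; then A at u[13]=v[11]. The LCS DP gives dp[16][12] = 7, so this is optimal.

7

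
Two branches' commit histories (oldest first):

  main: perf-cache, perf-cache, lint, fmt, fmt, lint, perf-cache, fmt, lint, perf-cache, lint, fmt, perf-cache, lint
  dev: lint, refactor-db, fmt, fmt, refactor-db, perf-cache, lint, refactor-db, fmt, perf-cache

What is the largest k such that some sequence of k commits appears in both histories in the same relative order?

7

Match lint (main #3, dev #1); then fmt (main #4, dev #3); then fmt (main #5, dev #4); then perf-cache (main #7, dev #6); then lint (main #9, dev #7); then fmt (main #12, dev #9); then perf-cache (main #13, dev #10) — 7 commits in the same relative order in both. The LCS DP gives dp[14][10] = 7, so this is optimal.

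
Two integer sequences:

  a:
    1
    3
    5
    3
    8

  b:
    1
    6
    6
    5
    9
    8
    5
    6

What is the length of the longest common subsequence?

3

Pick 1 [1,1], 5 [3,4], 8 [5,6]; all 3 values appear in both, in order, and the DP table's final entry dp[5][8] is also 3, so no common subsequence is longer.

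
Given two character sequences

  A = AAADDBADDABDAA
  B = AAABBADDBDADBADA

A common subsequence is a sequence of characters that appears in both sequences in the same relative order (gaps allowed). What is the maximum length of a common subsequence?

11

Pick A (A #1, B #2); then A (A #2, B #3); then A (A #3, B #6); then D (A #4, B #7); then D (A #5, B #8); then B (A #6, B #9); then A (A #7, B #11); then D (A #8, B #12); then A (A #10, B #14); then D (A #12, B #15); then A (A #14, B #16); all 11 characters appear in both, in order, and the DP table's final entry dp[14][16] is also 11, so no common subsequence is longer.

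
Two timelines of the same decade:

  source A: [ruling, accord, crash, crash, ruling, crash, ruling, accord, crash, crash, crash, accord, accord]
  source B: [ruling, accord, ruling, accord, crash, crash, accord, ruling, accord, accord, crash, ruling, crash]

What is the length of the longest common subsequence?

Pick ruling [1,3], accord [2,4], crash [3,5], crash [4,6], ruling [5,8], crash [6,11], ruling [7,12], crash [11,13]; all 8 events appear in both, in order. dp[13][13] = 8 confirms this is the maximum.

8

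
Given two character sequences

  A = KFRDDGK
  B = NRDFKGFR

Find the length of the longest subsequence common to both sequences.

3

Pick K [1,5], then F [2,7], then R [3,8]; all 3 characters appear in both, in order, and the DP table's final entry dp[7][8] is also 3, so no common subsequence is longer.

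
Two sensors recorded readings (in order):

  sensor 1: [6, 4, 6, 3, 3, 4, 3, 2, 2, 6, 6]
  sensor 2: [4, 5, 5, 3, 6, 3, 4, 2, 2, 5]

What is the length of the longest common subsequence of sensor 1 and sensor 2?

Pick 4 (sensor 1 #2, sensor 2 #1); then 6 (sensor 1 #3, sensor 2 #5); then 3 (sensor 1 #5, sensor 2 #6); then 4 (sensor 1 #6, sensor 2 #7); then 2 (sensor 1 #8, sensor 2 #8); then 2 (sensor 1 #9, sensor 2 #9); all 6 values appear in both, in order. dp[11][10] = 6 confirms this is the maximum.

6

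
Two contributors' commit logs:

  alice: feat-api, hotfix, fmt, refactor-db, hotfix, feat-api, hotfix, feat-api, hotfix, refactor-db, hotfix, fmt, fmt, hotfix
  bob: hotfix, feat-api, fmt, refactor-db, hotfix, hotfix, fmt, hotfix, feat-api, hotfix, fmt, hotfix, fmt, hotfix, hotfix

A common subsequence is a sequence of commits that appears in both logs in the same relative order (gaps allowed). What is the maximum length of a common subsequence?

10

Match feat-api at alice[1]=bob[2], then fmt at alice[3]=bob[3], then refactor-db at alice[4]=bob[4], then hotfix at alice[5]=bob[6], then hotfix at alice[7]=bob[8], then feat-api at alice[8]=bob[9], then hotfix at alice[9]=bob[10], then hotfix at alice[11]=bob[12], then fmt at alice[12]=bob[13], then hotfix at alice[14]=bob[15] — 10 commits in the same relative order in both. dp[14][15] = 10 confirms this is the maximum.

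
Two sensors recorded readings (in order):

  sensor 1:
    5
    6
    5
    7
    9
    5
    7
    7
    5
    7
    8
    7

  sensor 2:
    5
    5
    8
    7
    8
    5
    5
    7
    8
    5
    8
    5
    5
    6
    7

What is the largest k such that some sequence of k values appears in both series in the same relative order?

8

Match 5 (sensor 1 #1, sensor 2 #1), then 5 (sensor 1 #3, sensor 2 #2), then 7 (sensor 1 #4, sensor 2 #4), then 5 (sensor 1 #6, sensor 2 #7), then 7 (sensor 1 #7, sensor 2 #8), then 5 (sensor 1 #9, sensor 2 #10), then 8 (sensor 1 #11, sensor 2 #11), then 7 (sensor 1 #12, sensor 2 #15) — 8 values in the same relative order in both. Since dp[12][15] = 8, nothing longer is possible.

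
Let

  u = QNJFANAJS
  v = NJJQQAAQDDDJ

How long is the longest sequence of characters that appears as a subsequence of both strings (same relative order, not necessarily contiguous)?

Pick N (u #2, v #1), J (u #3, v #3), A (u #5, v #6), A (u #7, v #7), J (u #8, v #12); all 5 characters appear in both, in order. The LCS DP gives dp[9][12] = 5, so this is optimal.

5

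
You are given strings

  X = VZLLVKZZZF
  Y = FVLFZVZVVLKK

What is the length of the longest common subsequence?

Let dp[i][j] be the LCS length of the first i characters of X and the first j characters of Y. dp[i][j] = dp[i-1][j-1]+1 when the i-th and j-th characters match, else max(dp[i-1][j], dp[i][j-1]).
    ·  F  V  L  F  Z  V  Z  V  V  L  K  K
 ·  0  0  0  0  0  0  0  0  0  0  0  0  0
 V  0  0  1  1  1  1  1  1  1  1  1  1  1
 Z  0  0  1  1  1  2  2  2  2  2  2  2  2
 L  0  0  1  2  2  2  2  2  2  2  3  3  3
 L  0  0  1  2  2  2  2  2  2  2  3  3  3
 V  0  0  1  2  2  2  3  3  3  3  3  3  3
 K  0  0  1  2  2  2  3  3  3  3  3  4  4
 Z  0  0  1  2  2  3  3  4  4  4  4  4  4
 Z  0  0  1  2  2  3  3  4  4  4  4  4  4
 Z  0  0  1  2  2  3  3  4  4  4  4  4  4
 F  0  1  1  2  3  3  3  4  4  4  4  4  4
dp[10][12] = 4. One LCS (by backtracking along matches): VZLK.

4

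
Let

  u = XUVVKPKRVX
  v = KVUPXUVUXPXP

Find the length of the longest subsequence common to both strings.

Match X at u[1]=v[5]; then U at u[2]=v[6]; then V at u[3]=v[7]; then P at u[6]=v[10]; then X at u[10]=v[11] — 5 characters in the same relative order in both. Since dp[10][12] = 5, nothing longer is possible.

5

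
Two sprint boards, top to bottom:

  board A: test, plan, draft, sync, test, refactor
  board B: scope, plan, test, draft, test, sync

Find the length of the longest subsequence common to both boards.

Taking test [1,3]; then draft [3,4]; then sync [4,6] gives a common subsequence of length 3. Since dp[6][6] = 3, nothing longer is possible.

3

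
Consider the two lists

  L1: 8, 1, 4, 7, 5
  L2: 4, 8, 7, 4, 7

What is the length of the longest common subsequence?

3

Let dp[i][j] be the LCS length of the first i values of L1 and the first j values of L2. dp[i][j] = dp[i-1][j-1]+1 when the i-th and j-th values match, else max(dp[i-1][j], dp[i][j-1]).
    ·  4  8  7  4  7
 ·  0  0  0  0  0  0
 8  0  0  1  1  1  1
 1  0  0  1  1  1  1
 4  0  1  1  1  2  2
 7  0  1  1  2  2  3
 5  0  1  1  2  2  3
dp[5][5] = 3. One LCS (by backtracking along matches): 8, 4, 7.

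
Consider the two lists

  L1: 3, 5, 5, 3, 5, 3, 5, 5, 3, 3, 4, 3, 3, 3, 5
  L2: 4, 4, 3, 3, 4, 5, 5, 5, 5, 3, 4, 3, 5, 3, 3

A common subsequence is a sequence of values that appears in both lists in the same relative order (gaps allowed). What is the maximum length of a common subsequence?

Match 3 (L1 #1, L2 #4), 5 (L1 #3, L2 #6), 5 (L1 #5, L2 #7), 5 (L1 #7, L2 #8), 5 (L1 #8, L2 #9), 3 (L1 #10, L2 #10), 4 (L1 #11, L2 #11), 3 (L1 #12, L2 #12), 3 (L1 #13, L2 #14), 3 (L1 #14, L2 #15) — 10 values in the same relative order in both, and the DP table's final entry dp[15][15] is also 10, so no common subsequence is longer.

10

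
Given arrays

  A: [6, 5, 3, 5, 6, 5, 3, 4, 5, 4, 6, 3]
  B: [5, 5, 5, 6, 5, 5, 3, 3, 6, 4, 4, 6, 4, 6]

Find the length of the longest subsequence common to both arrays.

8

Pick 5 at A[2]=B[2] → 5 at A[4]=B[3] → 6 at A[5]=B[4] → 5 at A[6]=B[6] → 3 at A[7]=B[8] → 4 at A[8]=B[11] → 4 at A[10]=B[13] → 6 at A[11]=B[14]; all 8 values appear in both, in order. dp[12][14] = 8 confirms this is the maximum.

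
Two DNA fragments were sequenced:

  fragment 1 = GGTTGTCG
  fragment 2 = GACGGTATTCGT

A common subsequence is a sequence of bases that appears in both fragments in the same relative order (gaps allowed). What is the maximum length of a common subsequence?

Match G (fragment 1 #1, fragment 2 #4) → G (fragment 1 #2, fragment 2 #5) → T (fragment 1 #3, fragment 2 #6) → T (fragment 1 #4, fragment 2 #8) → T (fragment 1 #6, fragment 2 #9) → C (fragment 1 #7, fragment 2 #10) → G (fragment 1 #8, fragment 2 #11) — 7 bases in the same relative order in both. Since dp[8][12] = 7, nothing longer is possible.

7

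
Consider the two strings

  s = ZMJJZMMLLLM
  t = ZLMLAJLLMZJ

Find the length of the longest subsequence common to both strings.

6

Let dp[i][j] be the LCS length of the first i characters of s and the first j characters of t. dp[i][j] = dp[i-1][j-1]+1 when the i-th and j-th characters match, else max(dp[i-1][j], dp[i][j-1]).
    ·  Z  L  M  L  A  J  L  L  M  Z  J
 ·  0  0  0  0  0  0  0  0  0  0  0  0
 Z  0  1  1  1  1  1  1  1  1  1  1  1
 M  0  1  1  2  2  2  2  2  2  2  2  2
 J  0  1  1  2  2  2  3  3  3  3  3  3
 J  0  1  1  2  2  2  3  3  3  3  3  4
 Z  0  1  1  2  2  2  3  3  3  3  4  4
 M  0  1  1  2  2  2  3  3  3  4  4  4
 M  0  1  1  2  2  2  3  3  3  4  4  4
 L  0  1  2  2  3  3  3  4  4  4  4  4
 L  0  1  2  2  3  3  3  4  5  5  5  5
 L  0  1  2  2  3  3  3  4  5  5  5  5
 M  0  1  2  3  3  3  3  4  5  6  6  6
dp[11][11] = 6. One LCS (by backtracking along matches): ZMJLLM.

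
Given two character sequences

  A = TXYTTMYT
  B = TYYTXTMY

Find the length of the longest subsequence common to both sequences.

6

Let dp[i][j] be the LCS length of the first i characters of A and the first j characters of B. dp[i][j] = dp[i-1][j-1]+1 when the i-th and j-th characters match, else max(dp[i-1][j], dp[i][j-1]).
    ·  T  Y  Y  T  X  T  M  Y
 ·  0  0  0  0  0  0  0  0  0
 T  0  1  1  1  1  1  1  1  1
 X  0  1  1  1  1  2  2  2  2
 Y  0  1  2  2  2  2  2  2  3
 T  0  1  2  2  3  3  3  3  3
 T  0  1  2  2  3  3  4  4  4
 M  0  1  2  2  3  3  4  5  5
 Y  0  1  2  3  3  3  4  5  6
 T  0  1  2  3  4  4  4  5  6
dp[8][8] = 6. One LCS (by backtracking along matches): TYTTMY.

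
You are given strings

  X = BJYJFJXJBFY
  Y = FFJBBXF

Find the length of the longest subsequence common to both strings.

4

Let dp[i][j] be the LCS length of the first i characters of X and the first j characters of Y. dp[i][j] = dp[i-1][j-1]+1 when the i-th and j-th characters match, else max(dp[i-1][j], dp[i][j-1]).
    ·  F  F  J  B  B  X  F
 ·  0  0  0  0  0  0  0  0
 B  0  0  0  0  1  1  1  1
 J  0  0  0  1  1  1  1  1
 Y  0  0  0  1  1  1  1  1
 J  0  0  0  1  1  1  1  1
 F  0  1  1  1  1  1  1  2
 J  0  1  1  2  2  2  2  2
 X  0  1  1  2  2  2  3  3
 J  0  1  1  2  2  2  3  3
 B  0  1  1  2  3  3  3  3
 F  0  1  2  2  3  3  3  4
 Y  0  1  2  2  3  3  3  4
dp[11][7] = 4. One LCS (by backtracking along matches): FJXF.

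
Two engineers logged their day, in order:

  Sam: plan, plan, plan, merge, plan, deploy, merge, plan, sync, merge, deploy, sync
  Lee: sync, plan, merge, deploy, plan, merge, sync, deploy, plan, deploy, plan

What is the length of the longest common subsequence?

Taking plan [1,2] → plan [3,5] → merge [4,6] → plan [5,9] → deploy [6,10] → plan [8,11] gives a common subsequence of length 6, and the DP table's final entry dp[12][11] is also 6, so no common subsequence is longer.

6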